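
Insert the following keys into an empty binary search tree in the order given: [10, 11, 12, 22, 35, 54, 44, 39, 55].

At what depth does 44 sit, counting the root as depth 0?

6

10: root
11: right child of 10 (depth 1)
12: right child of 11 (depth 2)
22: right child of 12 (depth 3)
35: right child of 22 (depth 4)
54: right child of 35 (depth 5)
44: left child of 54 (depth 6)
39: left child of 44 (depth 7)
55: right child of 54 (depth 6)

Path to 44: 10 → 11 → 12 → 22 → 35 → 54 → 44, which is 6 edges.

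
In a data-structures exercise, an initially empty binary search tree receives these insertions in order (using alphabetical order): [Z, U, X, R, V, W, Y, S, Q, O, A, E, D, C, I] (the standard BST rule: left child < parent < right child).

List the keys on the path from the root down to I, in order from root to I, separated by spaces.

Z U R Q O A E I

Insert Z: tree is empty, so Z becomes the root.
Insert U: U < Z → go left. Place as left child of Z.
Insert X: X < Z → go left; X > U → go right. Place as right child of U.
Insert R: R < Z → go left; R < U → go left. Place as left child of U.
Insert V: V < Z → go left; V > U → go right; V < X → go left. Place as left child of X.
Insert W: W < Z → go left; W > U → go right; W < X → go left; W > V → go right. Place as right child of V.
Insert Y: Y < Z → go left; Y > U → go right; Y > X → go right. Place as right child of X.
Insert S: S < Z → go left; S < U → go left; S > R → go right. Place as right child of R.
Insert Q: Q < Z → go left; Q < U → go left; Q < R → go left. Place as left child of R.
Insert O: O < Z → go left; O < U → go left; O < R → go left; O < Q → go left. Place as left child of Q.
Insert A: A < Z → go left; A < U → go left; A < R → go left; A < Q → go left; A < O → go left. Place as left child of O.
Insert E: E < Z → go left; E < U → go left; E < R → go left; E < Q → go left; E < O → go left; E > A → go right. Place as right child of A.
Insert D: D < Z → go left; D < U → go left; D < R → go left; D < Q → go left; D < O → go left; D > A → go right; D < E → go left. Place as left child of E.
Insert C: C < Z → go left; C < U → go left; C < R → go left; C < Q → go left; C < O → go left; C > A → go right; C < E → go left; C < D → go left. Place as left child of D.
Insert I: I < Z → go left; I < U → go left; I < R → go left; I < Q → go left; I < O → go left; I > A → go right; I > E → go right. Place as right child of E.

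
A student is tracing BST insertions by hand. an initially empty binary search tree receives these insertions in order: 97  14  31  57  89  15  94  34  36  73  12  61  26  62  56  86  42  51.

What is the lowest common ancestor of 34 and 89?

Insert 97: tree is empty, so 97 becomes the root.
Insert 14: 14 < 97 → go left. Place as left child of 97.
Insert 31: 31 < 97 → go left; 31 > 14 → go right. Place as right child of 14.
Insert 57: 57 < 97 → go left; 57 > 14 → go right; 57 > 31 → go right. Place as right child of 31.
Insert 89: 89 < 97 → go left; 89 > 14 → go right; 89 > 31 → go right; 89 > 57 → go right. Place as right child of 57.
Insert 15: 15 < 97 → go left; 15 > 14 → go right; 15 < 31 → go left. Place as left child of 31.
Insert 94: 94 < 97 → go left; 94 > 14 → go right; 94 > 31 → go right; 94 > 57 → go right; 94 > 89 → go right. Place as right child of 89.
Insert 34: 34 < 97 → go left; 34 > 14 → go right; 34 > 31 → go right; 34 < 57 → go left. Place as left child of 57.
Insert 36: 36 < 97 → go left; 36 > 14 → go right; 36 > 31 → go right; 36 < 57 → go left; 36 > 34 → go right. Place as right child of 34.
Insert 73: 73 < 97 → go left; 73 > 14 → go right; 73 > 31 → go right; 73 > 57 → go right; 73 < 89 → go left. Place as left child of 89.
Insert 12: 12 < 97 → go left; 12 < 14 → go left. Place as left child of 14.
Insert 61: 61 < 97 → go left; 61 > 14 → go right; 61 > 31 → go right; 61 > 57 → go right; 61 < 89 → go left; 61 < 73 → go left. Place as left child of 73.
Insert 26: 26 < 97 → go left; 26 > 14 → go right; 26 < 31 → go left; 26 > 15 → go right. Place as right child of 15.
Insert 62: 62 < 97 → go left; 62 > 14 → go right; 62 > 31 → go right; 62 > 57 → go right; 62 < 89 → go left; 62 < 73 → go left; 62 > 61 → go right. Place as right child of 61.
Insert 56: 56 < 97 → go left; 56 > 14 → go right; 56 > 31 → go right; 56 < 57 → go left; 56 > 34 → go right; 56 > 36 → go right. Place as right child of 36.
Insert 86: 86 < 97 → go left; 86 > 14 → go right; 86 > 31 → go right; 86 > 57 → go right; 86 < 89 → go left; 86 > 73 → go right. Place as right child of 73.
Insert 42: 42 < 97 → go left; 42 > 14 → go right; 42 > 31 → go right; 42 < 57 → go left; 42 > 34 → go right; 42 > 36 → go right; 42 < 56 → go left. Place as left child of 56.
Insert 51: 51 < 97 → go left; 51 > 14 → go right; 51 > 31 → go right; 51 < 57 → go left; 51 > 34 → go right; 51 > 36 → go right; 51 < 56 → go left; 51 > 42 → go right. Place as right child of 42.

Path to 34: 97 → 14 → 31 → 57 → 34
Path to 89: 97 → 14 → 31 → 57 → 89
The paths share a prefix ending at 57, then split left and right.

57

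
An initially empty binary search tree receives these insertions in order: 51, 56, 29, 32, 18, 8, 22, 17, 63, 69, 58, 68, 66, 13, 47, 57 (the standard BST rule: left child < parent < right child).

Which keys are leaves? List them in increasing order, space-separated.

51: root
56: right child of 51 (depth 1)
29: left child of 51 (depth 1)
32: right child of 29 (depth 2)
18: left child of 29 (depth 2)
8: left child of 18 (depth 3)
22: right child of 18 (depth 3)
17: right child of 8 (depth 4)
63: right child of 56 (depth 2)
69: right child of 63 (depth 3)
58: left child of 63 (depth 3)
68: left child of 69 (depth 4)
66: left child of 68 (depth 5)
13: left child of 17 (depth 5)
47: right child of 32 (depth 3)
57: left child of 58 (depth 4)

13 22 47 57 66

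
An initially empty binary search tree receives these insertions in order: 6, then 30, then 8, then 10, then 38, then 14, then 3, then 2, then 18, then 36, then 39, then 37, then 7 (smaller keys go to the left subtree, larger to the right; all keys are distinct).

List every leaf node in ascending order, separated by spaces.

6: root
30: right child of 6 (depth 1)
8: left child of 30 (depth 2)
10: right child of 8 (depth 3)
38: right child of 30 (depth 2)
14: right child of 10 (depth 4)
3: left child of 6 (depth 1)
2: left child of 3 (depth 2)
18: right child of 14 (depth 5)
36: left child of 38 (depth 3)
39: right child of 38 (depth 3)
37: right child of 36 (depth 4)
7: left child of 8 (depth 3)

2 7 18 37 39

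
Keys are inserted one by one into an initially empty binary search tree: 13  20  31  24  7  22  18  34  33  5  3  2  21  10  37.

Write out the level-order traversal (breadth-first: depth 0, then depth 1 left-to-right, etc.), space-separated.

Insert 13: tree is empty, so 13 becomes the root.
Insert 20: 20 > 13 → go right. Place as right child of 13.
Insert 31: 31 > 13 → go right; 31 > 20 → go right. Place as right child of 20.
Insert 24: 24 > 13 → go right; 24 > 20 → go right; 24 < 31 → go left. Place as left child of 31.
Insert 7: 7 < 13 → go left. Place as left child of 13.
Insert 22: 22 > 13 → go right; 22 > 20 → go right; 22 < 31 → go left; 22 < 24 → go left. Place as left child of 24.
Insert 18: 18 > 13 → go right; 18 < 20 → go left. Place as left child of 20.
Insert 34: 34 > 13 → go right; 34 > 20 → go right; 34 > 31 → go right. Place as right child of 31.
Insert 33: 33 > 13 → go right; 33 > 20 → go right; 33 > 31 → go right; 33 < 34 → go left. Place as left child of 34.
Insert 5: 5 < 13 → go left; 5 < 7 → go left. Place as left child of 7.
Insert 3: 3 < 13 → go left; 3 < 7 → go left; 3 < 5 → go left. Place as left child of 5.
Insert 2: 2 < 13 → go left; 2 < 7 → go left; 2 < 5 → go left; 2 < 3 → go left. Place as left child of 3.
Insert 21: 21 > 13 → go right; 21 > 20 → go right; 21 < 31 → go left; 21 < 24 → go left; 21 < 22 → go left. Place as left child of 22.
Insert 10: 10 < 13 → go left; 10 > 7 → go right. Place as right child of 7.
Insert 37: 37 > 13 → go right; 37 > 20 → go right; 37 > 31 → go right; 37 > 34 → go right. Place as right child of 34.

13 7 20 5 10 18 31 3 24 34 2 22 33 37 21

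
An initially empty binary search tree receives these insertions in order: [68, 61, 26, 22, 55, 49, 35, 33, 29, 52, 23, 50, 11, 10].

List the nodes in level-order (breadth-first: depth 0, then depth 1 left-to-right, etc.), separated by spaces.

68: root
61: left child of 68 (depth 1)
26: left child of 61 (depth 2)
22: left child of 26 (depth 3)
55: right child of 26 (depth 3)
49: left child of 55 (depth 4)
35: left child of 49 (depth 5)
33: left child of 35 (depth 6)
29: left child of 33 (depth 7)
52: right child of 49 (depth 5)
23: right child of 22 (depth 4)
50: left child of 52 (depth 6)
11: left child of 22 (depth 4)
10: left child of 11 (depth 5)

68 61 26 22 55 11 23 49 10 35 52 33 50 29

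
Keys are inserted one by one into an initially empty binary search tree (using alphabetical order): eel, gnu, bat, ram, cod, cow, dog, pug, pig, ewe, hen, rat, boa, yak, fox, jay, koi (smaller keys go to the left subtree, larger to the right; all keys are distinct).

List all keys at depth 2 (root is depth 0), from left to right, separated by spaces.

Insert eel: tree is empty, so eel becomes the root.
Insert gnu: gnu > eel → go right. Place as right child of eel.
Insert bat: bat < eel → go left. Place as left child of eel.
Insert ram: ram > eel → go right; ram > gnu → go right. Place as right child of gnu.
Insert cod: cod < eel → go left; cod > bat → go right. Place as right child of bat.
Insert cow: cow < eel → go left; cow > bat → go right; cow > cod → go right. Place as right child of cod.
Insert dog: dog < eel → go left; dog > bat → go right; dog > cod → go right; dog > cow → go right. Place as right child of cow.
Insert pug: pug > eel → go right; pug > gnu → go right; pug < ram → go left. Place as left child of ram.
Insert pig: pig > eel → go right; pig > gnu → go right; pig < ram → go left; pig < pug → go left. Place as left child of pug.
Insert ewe: ewe > eel → go right; ewe < gnu → go left. Place as left child of gnu.
Insert hen: hen > eel → go right; hen > gnu → go right; hen < ram → go left; hen < pug → go left; hen < pig → go left. Place as left child of pig.
Insert rat: rat > eel → go right; rat > gnu → go right; rat > ram → go right. Place as right child of ram.
Insert boa: boa < eel → go left; boa > bat → go right; boa < cod → go left. Place as left child of cod.
Insert yak: yak > eel → go right; yak > gnu → go right; yak > ram → go right; yak > rat → go right. Place as right child of rat.
Insert fox: fox > eel → go right; fox < gnu → go left; fox > ewe → go right. Place as right child of ewe.
Insert jay: jay > eel → go right; jay > gnu → go right; jay < ram → go left; jay < pug → go left; jay < pig → go left; jay > hen → go right. Place as right child of hen.
Insert koi: koi > eel → go right; koi > gnu → go right; koi < ram → go left; koi < pug → go left; koi < pig → go left; koi > hen → go right; koi > jay → go right. Place as right child of jay.

cod ewe ram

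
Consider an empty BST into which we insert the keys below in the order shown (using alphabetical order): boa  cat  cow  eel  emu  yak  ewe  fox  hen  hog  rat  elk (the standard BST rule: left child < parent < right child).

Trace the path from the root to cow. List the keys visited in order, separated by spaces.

boa cat cow

Insert boa: tree is empty, so boa becomes the root.
Insert cat: cat > boa → go right. Place as right child of boa.
Insert cow: cow > boa → go right; cow > cat → go right. Place as right child of cat.
Insert eel: eel > boa → go right; eel > cat → go right; eel > cow → go right. Place as right child of cow.
Insert emu: emu > boa → go right; emu > cat → go right; emu > cow → go right; emu > eel → go right. Place as right child of eel.
Insert yak: yak > boa → go right; yak > cat → go right; yak > cow → go right; yak > eel → go right; yak > emu → go right. Place as right child of emu.
Insert ewe: ewe > boa → go right; ewe > cat → go right; ewe > cow → go right; ewe > eel → go right; ewe > emu → go right; ewe < yak → go left. Place as left child of yak.
Insert fox: fox > boa → go right; fox > cat → go right; fox > cow → go right; fox > eel → go right; fox > emu → go right; fox < yak → go left; fox > ewe → go right. Place as right child of ewe.
Insert hen: hen > boa → go right; hen > cat → go right; hen > cow → go right; hen > eel → go right; hen > emu → go right; hen < yak → go left; hen > ewe → go right; hen > fox → go right. Place as right child of fox.
Insert hog: hog > boa → go right; hog > cat → go right; hog > cow → go right; hog > eel → go right; hog > emu → go right; hog < yak → go left; hog > ewe → go right; hog > fox → go right; hog > hen → go right. Place as right child of hen.
Insert rat: rat > boa → go right; rat > cat → go right; rat > cow → go right; rat > eel → go right; rat > emu → go right; rat < yak → go left; rat > ewe → go right; rat > fox → go right; rat > hen → go right; rat > hog → go right. Place as right child of hog.
Insert elk: elk > boa → go right; elk > cat → go right; elk > cow → go right; elk > eel → go right; elk < emu → go left. Place as left child of emu.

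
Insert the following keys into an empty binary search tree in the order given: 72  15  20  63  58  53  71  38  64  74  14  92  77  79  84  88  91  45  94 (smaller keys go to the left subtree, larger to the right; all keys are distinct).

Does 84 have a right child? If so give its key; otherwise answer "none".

Insert 72: tree is empty, so 72 becomes the root.
Insert 15: 15 < 72 → go left. Place as left child of 72.
Insert 20: 20 < 72 → go left; 20 > 15 → go right. Place as right child of 15.
Insert 63: 63 < 72 → go left; 63 > 15 → go right; 63 > 20 → go right. Place as right child of 20.
Insert 58: 58 < 72 → go left; 58 > 15 → go right; 58 > 20 → go right; 58 < 63 → go left. Place as left child of 63.
Insert 53: 53 < 72 → go left; 53 > 15 → go right; 53 > 20 → go right; 53 < 63 → go left; 53 < 58 → go left. Place as left child of 58.
Insert 71: 71 < 72 → go left; 71 > 15 → go right; 71 > 20 → go right; 71 > 63 → go right. Place as right child of 63.
Insert 38: 38 < 72 → go left; 38 > 15 → go right; 38 > 20 → go right; 38 < 63 → go left; 38 < 58 → go left; 38 < 53 → go left. Place as left child of 53.
Insert 64: 64 < 72 → go left; 64 > 15 → go right; 64 > 20 → go right; 64 > 63 → go right; 64 < 71 → go left. Place as left child of 71.
Insert 74: 74 > 72 → go right. Place as right child of 72.
Insert 14: 14 < 72 → go left; 14 < 15 → go left. Place as left child of 15.
Insert 92: 92 > 72 → go right; 92 > 74 → go right. Place as right child of 74.
Insert 77: 77 > 72 → go right; 77 > 74 → go right; 77 < 92 → go left. Place as left child of 92.
Insert 79: 79 > 72 → go right; 79 > 74 → go right; 79 < 92 → go left; 79 > 77 → go right. Place as right child of 77.
Insert 84: 84 > 72 → go right; 84 > 74 → go right; 84 < 92 → go left; 84 > 77 → go right; 84 > 79 → go right. Place as right child of 79.
Insert 88: 88 > 72 → go right; 88 > 74 → go right; 88 < 92 → go left; 88 > 77 → go right; 88 > 79 → go right; 88 > 84 → go right. Place as right child of 84.
Insert 91: 91 > 72 → go right; 91 > 74 → go right; 91 < 92 → go left; 91 > 77 → go right; 91 > 79 → go right; 91 > 84 → go right; 91 > 88 → go right. Place as right child of 88.
Insert 45: 45 < 72 → go left; 45 > 15 → go right; 45 > 20 → go right; 45 < 63 → go left; 45 < 58 → go left; 45 < 53 → go left; 45 > 38 → go right. Place as right child of 38.
Insert 94: 94 > 72 → go right; 94 > 74 → go right; 94 > 92 → go right. Place as right child of 92.

88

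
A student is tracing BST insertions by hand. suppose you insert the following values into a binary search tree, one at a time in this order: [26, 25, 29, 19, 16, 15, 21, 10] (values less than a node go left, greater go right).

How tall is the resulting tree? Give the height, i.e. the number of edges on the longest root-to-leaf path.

Resulting structure (node: left, right):
  26: L=25, R=29
  25: L=19, R=–
  29: L=–, R=–
  19: L=16, R=21
  16: L=15, R=–
  15: L=10, R=–
  21: L=–, R=–
  10: L=–, R=–

The deepest node is 10 at depth 5.

5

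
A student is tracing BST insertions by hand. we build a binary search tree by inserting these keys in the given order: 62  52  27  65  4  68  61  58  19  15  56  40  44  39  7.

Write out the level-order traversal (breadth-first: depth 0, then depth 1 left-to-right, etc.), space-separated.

Insert 62: tree is empty, so 62 becomes the root.
Insert 52: 52 < 62 → go left. Place as left child of 62.
Insert 27: 27 < 62 → go left; 27 < 52 → go left. Place as left child of 52.
Insert 65: 65 > 62 → go right. Place as right child of 62.
Insert 4: 4 < 62 → go left; 4 < 52 → go left; 4 < 27 → go left. Place as left child of 27.
Insert 68: 68 > 62 → go right; 68 > 65 → go right. Place as right child of 65.
Insert 61: 61 < 62 → go left; 61 > 52 → go right. Place as right child of 52.
Insert 58: 58 < 62 → go left; 58 > 52 → go right; 58 < 61 → go left. Place as left child of 61.
Insert 19: 19 < 62 → go left; 19 < 52 → go left; 19 < 27 → go left; 19 > 4 → go right. Place as right child of 4.
Insert 15: 15 < 62 → go left; 15 < 52 → go left; 15 < 27 → go left; 15 > 4 → go right; 15 < 19 → go left. Place as left child of 19.
Insert 56: 56 < 62 → go left; 56 > 52 → go right; 56 < 61 → go left; 56 < 58 → go left. Place as left child of 58.
Insert 40: 40 < 62 → go left; 40 < 52 → go left; 40 > 27 → go right. Place as right child of 27.
Insert 44: 44 < 62 → go left; 44 < 52 → go left; 44 > 27 → go right; 44 > 40 → go right. Place as right child of 40.
Insert 39: 39 < 62 → go left; 39 < 52 → go left; 39 > 27 → go right; 39 < 40 → go left. Place as left child of 40.
Insert 7: 7 < 62 → go left; 7 < 52 → go left; 7 < 27 → go left; 7 > 4 → go right; 7 < 19 → go left; 7 < 15 → go left. Place as left child of 15.

62 52 65 27 61 68 4 40 58 19 39 44 56 15 7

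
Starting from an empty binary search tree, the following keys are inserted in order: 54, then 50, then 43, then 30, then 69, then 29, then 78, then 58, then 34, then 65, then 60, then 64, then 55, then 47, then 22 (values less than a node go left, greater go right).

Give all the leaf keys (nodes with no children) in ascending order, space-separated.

22 34 47 55 64 78

Insert 54: tree is empty, so 54 becomes the root.
Insert 50: 50 < 54 → go left. Place as left child of 54.
Insert 43: 43 < 54 → go left; 43 < 50 → go left. Place as left child of 50.
Insert 30: 30 < 54 → go left; 30 < 50 → go left; 30 < 43 → go left. Place as left child of 43.
Insert 69: 69 > 54 → go right. Place as right child of 54.
Insert 29: 29 < 54 → go left; 29 < 50 → go left; 29 < 43 → go left; 29 < 30 → go left. Place as left child of 30.
Insert 78: 78 > 54 → go right; 78 > 69 → go right. Place as right child of 69.
Insert 58: 58 > 54 → go right; 58 < 69 → go left. Place as left child of 69.
Insert 34: 34 < 54 → go left; 34 < 50 → go left; 34 < 43 → go left; 34 > 30 → go right. Place as right child of 30.
Insert 65: 65 > 54 → go right; 65 < 69 → go left; 65 > 58 → go right. Place as right child of 58.
Insert 60: 60 > 54 → go right; 60 < 69 → go left; 60 > 58 → go right; 60 < 65 → go left. Place as left child of 65.
Insert 64: 64 > 54 → go right; 64 < 69 → go left; 64 > 58 → go right; 64 < 65 → go left; 64 > 60 → go right. Place as right child of 60.
Insert 55: 55 > 54 → go right; 55 < 69 → go left; 55 < 58 → go left. Place as left child of 58.
Insert 47: 47 < 54 → go left; 47 < 50 → go left; 47 > 43 → go right. Place as right child of 43.
Insert 22: 22 < 54 → go left; 22 < 50 → go left; 22 < 43 → go left; 22 < 30 → go left; 22 < 29 → go left. Place as left child of 29.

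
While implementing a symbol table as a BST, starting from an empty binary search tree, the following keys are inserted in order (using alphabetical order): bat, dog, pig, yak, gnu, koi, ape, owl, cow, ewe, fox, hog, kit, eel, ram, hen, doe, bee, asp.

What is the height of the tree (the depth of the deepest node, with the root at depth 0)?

Resulting structure (node: left, right):
  bat: L=ape, R=dog
  dog: L=cow, R=pig
  pig: L=gnu, R=yak
  yak: L=ram, R=–
  gnu: L=ewe, R=koi
  koi: L=hog, R=owl
  ape: L=–, R=asp
  owl: L=–, R=–
  cow: L=bee, R=doe
  ewe: L=eel, R=fox
  fox: L=–, R=–
  hog: L=hen, R=kit
  kit: L=–, R=–
  eel: L=–, R=–
  ram: L=–, R=–
  hen: L=–, R=–
  doe: L=–, R=–
  bee: L=–, R=–
  asp: L=–, R=–

The deepest node is kit at depth 6.

6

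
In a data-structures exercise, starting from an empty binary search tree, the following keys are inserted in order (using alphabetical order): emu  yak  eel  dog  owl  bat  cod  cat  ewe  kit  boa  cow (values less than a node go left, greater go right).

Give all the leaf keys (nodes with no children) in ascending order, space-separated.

Insert emu: tree is empty, so emu becomes the root.
Insert yak: yak > emu → go right. Place as right child of emu.
Insert eel: eel < emu → go left. Place as left child of emu.
Insert dog: dog < emu → go left; dog < eel → go left. Place as left child of eel.
Insert owl: owl > emu → go right; owl < yak → go left. Place as left child of yak.
Insert bat: bat < emu → go left; bat < eel → go left; bat < dog → go left. Place as left child of dog.
Insert cod: cod < emu → go left; cod < eel → go left; cod < dog → go left; cod > bat → go right. Place as right child of bat.
Insert cat: cat < emu → go left; cat < eel → go left; cat < dog → go left; cat > bat → go right; cat < cod → go left. Place as left child of cod.
Insert ewe: ewe > emu → go right; ewe < yak → go left; ewe < owl → go left. Place as left child of owl.
Insert kit: kit > emu → go right; kit < yak → go left; kit < owl → go left; kit > ewe → go right. Place as right child of ewe.
Insert boa: boa < emu → go left; boa < eel → go left; boa < dog → go left; boa > bat → go right; boa < cod → go left; boa < cat → go left. Place as left child of cat.
Insert cow: cow < emu → go left; cow < eel → go left; cow < dog → go left; cow > bat → go right; cow > cod → go right. Place as right child of cod.

boa cow kit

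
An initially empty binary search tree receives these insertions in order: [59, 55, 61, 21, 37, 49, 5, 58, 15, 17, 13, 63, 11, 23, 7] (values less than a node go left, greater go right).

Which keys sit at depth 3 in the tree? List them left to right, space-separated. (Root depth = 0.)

5 37

Insert 59: tree is empty, so 59 becomes the root.
Insert 55: 55 < 59 → go left. Place as left child of 59.
Insert 61: 61 > 59 → go right. Place as right child of 59.
Insert 21: 21 < 59 → go left; 21 < 55 → go left. Place as left child of 55.
Insert 37: 37 < 59 → go left; 37 < 55 → go left; 37 > 21 → go right. Place as right child of 21.
Insert 49: 49 < 59 → go left; 49 < 55 → go left; 49 > 21 → go right; 49 > 37 → go right. Place as right child of 37.
Insert 5: 5 < 59 → go left; 5 < 55 → go left; 5 < 21 → go left. Place as left child of 21.
Insert 58: 58 < 59 → go left; 58 > 55 → go right. Place as right child of 55.
Insert 15: 15 < 59 → go left; 15 < 55 → go left; 15 < 21 → go left; 15 > 5 → go right. Place as right child of 5.
Insert 17: 17 < 59 → go left; 17 < 55 → go left; 17 < 21 → go left; 17 > 5 → go right; 17 > 15 → go right. Place as right child of 15.
Insert 13: 13 < 59 → go left; 13 < 55 → go left; 13 < 21 → go left; 13 > 5 → go right; 13 < 15 → go left. Place as left child of 15.
Insert 63: 63 > 59 → go right; 63 > 61 → go right. Place as right child of 61.
Insert 11: 11 < 59 → go left; 11 < 55 → go left; 11 < 21 → go left; 11 > 5 → go right; 11 < 15 → go left; 11 < 13 → go left. Place as left child of 13.
Insert 23: 23 < 59 → go left; 23 < 55 → go left; 23 > 21 → go right; 23 < 37 → go left. Place as left child of 37.
Insert 7: 7 < 59 → go left; 7 < 55 → go left; 7 < 21 → go left; 7 > 5 → go right; 7 < 15 → go left; 7 < 13 → go left; 7 < 11 → go left. Place as left child of 11.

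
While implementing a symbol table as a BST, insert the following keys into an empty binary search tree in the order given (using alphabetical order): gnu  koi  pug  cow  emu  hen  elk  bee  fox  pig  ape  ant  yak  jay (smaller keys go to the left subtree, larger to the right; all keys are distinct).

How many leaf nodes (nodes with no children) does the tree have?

Resulting structure (node: left, right):
  gnu: L=cow, R=koi
  koi: L=hen, R=pug
  pug: L=pig, R=yak
  cow: L=bee, R=emu
  emu: L=elk, R=fox
  hen: L=–, R=jay
  elk: L=–, R=–
  bee: L=ape, R=–
  fox: L=–, R=–
  pig: L=–, R=–
  ape: L=ant, R=–
  ant: L=–, R=–
  yak: L=–, R=–
  jay: L=–, R=–

Leaves: ant, elk, fox, jay, pig, yak — 6 in total.

6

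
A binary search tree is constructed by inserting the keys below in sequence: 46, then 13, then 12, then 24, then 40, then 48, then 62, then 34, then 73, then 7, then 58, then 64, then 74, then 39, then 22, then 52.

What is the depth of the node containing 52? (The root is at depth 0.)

4

Insert 46: tree is empty, so 46 becomes the root.
Insert 13: 13 < 46 → go left. Place as left child of 46.
Insert 12: 12 < 46 → go left; 12 < 13 → go left. Place as left child of 13.
Insert 24: 24 < 46 → go left; 24 > 13 → go right. Place as right child of 13.
Insert 40: 40 < 46 → go left; 40 > 13 → go right; 40 > 24 → go right. Place as right child of 24.
Insert 48: 48 > 46 → go right. Place as right child of 46.
Insert 62: 62 > 46 → go right; 62 > 48 → go right. Place as right child of 48.
Insert 34: 34 < 46 → go left; 34 > 13 → go right; 34 > 24 → go right; 34 < 40 → go left. Place as left child of 40.
Insert 73: 73 > 46 → go right; 73 > 48 → go right; 73 > 62 → go right. Place as right child of 62.
Insert 7: 7 < 46 → go left; 7 < 13 → go left; 7 < 12 → go left. Place as left child of 12.
Insert 58: 58 > 46 → go right; 58 > 48 → go right; 58 < 62 → go left. Place as left child of 62.
Insert 64: 64 > 46 → go right; 64 > 48 → go right; 64 > 62 → go right; 64 < 73 → go left. Place as left child of 73.
Insert 74: 74 > 46 → go right; 74 > 48 → go right; 74 > 62 → go right; 74 > 73 → go right. Place as right child of 73.
Insert 39: 39 < 46 → go left; 39 > 13 → go right; 39 > 24 → go right; 39 < 40 → go left; 39 > 34 → go right. Place as right child of 34.
Insert 22: 22 < 46 → go left; 22 > 13 → go right; 22 < 24 → go left. Place as left child of 24.
Insert 52: 52 > 46 → go right; 52 > 48 → go right; 52 < 62 → go left; 52 < 58 → go left. Place as left child of 58.

Path to 52: 46 → 48 → 62 → 58 → 52, which is 4 edges.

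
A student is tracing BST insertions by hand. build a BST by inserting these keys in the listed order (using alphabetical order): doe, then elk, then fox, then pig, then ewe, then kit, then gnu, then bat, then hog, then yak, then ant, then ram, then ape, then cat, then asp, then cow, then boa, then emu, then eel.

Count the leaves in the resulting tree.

Resulting structure (node: left, right):
  doe: L=bat, R=elk
  elk: L=eel, R=fox
  fox: L=ewe, R=pig
  pig: L=kit, R=yak
  ewe: L=emu, R=–
  kit: L=gnu, R=–
  gnu: L=–, R=hog
  bat: L=ant, R=cat
  hog: L=–, R=–
  yak: L=ram, R=–
  ant: L=–, R=ape
  ram: L=–, R=–
  ape: L=–, R=asp
  cat: L=boa, R=cow
  asp: L=–, R=–
  cow: L=–, R=–
  boa: L=–, R=–
  emu: L=–, R=–
  eel: L=–, R=–

Leaves: asp, boa, cow, eel, emu, hog, ram — 7 in total.

7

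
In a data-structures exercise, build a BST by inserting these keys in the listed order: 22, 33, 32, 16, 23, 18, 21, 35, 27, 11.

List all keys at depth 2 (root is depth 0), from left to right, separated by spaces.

11 18 32 35

Insert 22: tree is empty, so 22 becomes the root.
Insert 33: 33 > 22 → go right. Place as right child of 22.
Insert 32: 32 > 22 → go right; 32 < 33 → go left. Place as left child of 33.
Insert 16: 16 < 22 → go left. Place as left child of 22.
Insert 23: 23 > 22 → go right; 23 < 33 → go left; 23 < 32 → go left. Place as left child of 32.
Insert 18: 18 < 22 → go left; 18 > 16 → go right. Place as right child of 16.
Insert 21: 21 < 22 → go left; 21 > 16 → go right; 21 > 18 → go right. Place as right child of 18.
Insert 35: 35 > 22 → go right; 35 > 33 → go right. Place as right child of 33.
Insert 27: 27 > 22 → go right; 27 < 33 → go left; 27 < 32 → go left; 27 > 23 → go right. Place as right child of 23.
Insert 11: 11 < 22 → go left; 11 < 16 → go left. Place as left child of 16.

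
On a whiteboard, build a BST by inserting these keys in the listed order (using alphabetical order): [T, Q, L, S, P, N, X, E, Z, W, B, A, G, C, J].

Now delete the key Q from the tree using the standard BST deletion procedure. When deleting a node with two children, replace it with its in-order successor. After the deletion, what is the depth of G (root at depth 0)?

4

Insert T: tree is empty, so T becomes the root.
Insert Q: Q < T → go left. Place as left child of T.
Insert L: L < T → go left; L < Q → go left. Place as left child of Q.
Insert S: S < T → go left; S > Q → go right. Place as right child of Q.
Insert P: P < T → go left; P < Q → go left; P > L → go right. Place as right child of L.
Insert N: N < T → go left; N < Q → go left; N > L → go right; N < P → go left. Place as left child of P.
Insert X: X > T → go right. Place as right child of T.
Insert E: E < T → go left; E < Q → go left; E < L → go left. Place as left child of L.
Insert Z: Z > T → go right; Z > X → go right. Place as right child of X.
Insert W: W > T → go right; W < X → go left. Place as left child of X.
Insert B: B < T → go left; B < Q → go left; B < L → go left; B < E → go left. Place as left child of E.
Insert A: A < T → go left; A < Q → go left; A < L → go left; A < E → go left; A < B → go left. Place as left child of B.
Insert G: G < T → go left; G < Q → go left; G < L → go left; G > E → go right. Place as right child of E.
Insert C: C < T → go left; C < Q → go left; C < L → go left; C < E → go left; C > B → go right. Place as right child of B.
Insert J: J < T → go left; J < Q → go left; J < L → go left; J > E → go right; J > G → go right. Place as right child of G.

Delete Q (two children — replace with in-order successor).
After deletion, path to G: T → S → L → E → G.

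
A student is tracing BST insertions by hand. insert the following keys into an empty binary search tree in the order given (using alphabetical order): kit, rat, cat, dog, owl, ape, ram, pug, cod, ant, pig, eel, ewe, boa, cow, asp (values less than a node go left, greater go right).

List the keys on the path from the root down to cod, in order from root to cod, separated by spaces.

kit cat dog cod

kit: root
rat: right child of kit (depth 1)
cat: left child of kit (depth 1)
dog: right child of cat (depth 2)
owl: left child of rat (depth 2)
ape: left child of cat (depth 2)
ram: right child of owl (depth 3)
pug: left child of ram (depth 4)
cod: left child of dog (depth 3)
ant: left child of ape (depth 3)
pig: left child of pug (depth 5)
eel: right child of dog (depth 3)
ewe: right child of eel (depth 4)
boa: right child of ape (depth 3)
cow: right child of cod (depth 4)
asp: left child of boa (depth 4)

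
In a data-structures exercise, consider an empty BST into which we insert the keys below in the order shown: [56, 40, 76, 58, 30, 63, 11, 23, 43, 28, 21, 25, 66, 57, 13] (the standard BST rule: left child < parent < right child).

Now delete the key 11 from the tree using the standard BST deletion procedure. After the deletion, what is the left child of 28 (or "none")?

25

56: root
40: left child of 56 (depth 1)
76: right child of 56 (depth 1)
58: left child of 76 (depth 2)
30: left child of 40 (depth 2)
63: right child of 58 (depth 3)
11: left child of 30 (depth 3)
23: right child of 11 (depth 4)
43: right child of 40 (depth 2)
28: right child of 23 (depth 5)
21: left child of 23 (depth 5)
25: left child of 28 (depth 6)
66: right child of 63 (depth 4)
57: left child of 58 (depth 3)
13: left child of 21 (depth 6)

Delete 11 (at most one child — splice it out).
After deletion, 28's left child: 25.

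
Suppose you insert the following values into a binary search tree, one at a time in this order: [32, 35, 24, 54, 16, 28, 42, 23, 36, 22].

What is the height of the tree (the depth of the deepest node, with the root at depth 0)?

32: root
35: right child of 32 (depth 1)
24: left child of 32 (depth 1)
54: right child of 35 (depth 2)
16: left child of 24 (depth 2)
28: right child of 24 (depth 2)
42: left child of 54 (depth 3)
23: right child of 16 (depth 3)
36: left child of 42 (depth 4)
22: left child of 23 (depth 4)

The deepest node is 36 at depth 4.

4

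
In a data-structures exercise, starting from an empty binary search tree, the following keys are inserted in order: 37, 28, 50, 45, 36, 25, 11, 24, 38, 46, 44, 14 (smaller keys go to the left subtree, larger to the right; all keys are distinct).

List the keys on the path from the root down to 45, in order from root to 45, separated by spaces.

37: root
28: left child of 37 (depth 1)
50: right child of 37 (depth 1)
45: left child of 50 (depth 2)
36: right child of 28 (depth 2)
25: left child of 28 (depth 2)
11: left child of 25 (depth 3)
24: right child of 11 (depth 4)
38: left child of 45 (depth 3)
46: right child of 45 (depth 3)
44: right child of 38 (depth 4)
14: left child of 24 (depth 5)

37 50 45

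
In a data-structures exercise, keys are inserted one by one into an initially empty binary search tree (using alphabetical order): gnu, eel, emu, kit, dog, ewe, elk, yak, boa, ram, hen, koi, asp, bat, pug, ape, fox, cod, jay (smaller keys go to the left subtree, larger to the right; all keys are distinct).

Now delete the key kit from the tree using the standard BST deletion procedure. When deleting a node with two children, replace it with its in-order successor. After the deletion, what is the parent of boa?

dog

Insert gnu: tree is empty, so gnu becomes the root.
Insert eel: eel < gnu → go left. Place as left child of gnu.
Insert emu: emu < gnu → go left; emu > eel → go right. Place as right child of eel.
Insert kit: kit > gnu → go right. Place as right child of gnu.
Insert dog: dog < gnu → go left; dog < eel → go left. Place as left child of eel.
Insert ewe: ewe < gnu → go left; ewe > eel → go right; ewe > emu → go right. Place as right child of emu.
Insert elk: elk < gnu → go left; elk > eel → go right; elk < emu → go left. Place as left child of emu.
Insert yak: yak > gnu → go right; yak > kit → go right. Place as right child of kit.
Insert boa: boa < gnu → go left; boa < eel → go left; boa < dog → go left. Place as left child of dog.
Insert ram: ram > gnu → go right; ram > kit → go right; ram < yak → go left. Place as left child of yak.
Insert hen: hen > gnu → go right; hen < kit → go left. Place as left child of kit.
Insert koi: koi > gnu → go right; koi > kit → go right; koi < yak → go left; koi < ram → go left. Place as left child of ram.
Insert asp: asp < gnu → go left; asp < eel → go left; asp < dog → go left; asp < boa → go left. Place as left child of boa.
Insert bat: bat < gnu → go left; bat < eel → go left; bat < dog → go left; bat < boa → go left; bat > asp → go right. Place as right child of asp.
Insert pug: pug > gnu → go right; pug > kit → go right; pug < yak → go left; pug < ram → go left; pug > koi → go right. Place as right child of koi.
Insert ape: ape < gnu → go left; ape < eel → go left; ape < dog → go left; ape < boa → go left; ape < asp → go left. Place as left child of asp.
Insert fox: fox < gnu → go left; fox > eel → go right; fox > emu → go right; fox > ewe → go right. Place as right child of ewe.
Insert cod: cod < gnu → go left; cod < eel → go left; cod < dog → go left; cod > boa → go right. Place as right child of boa.
Insert jay: jay > gnu → go right; jay < kit → go left; jay > hen → go right. Place as right child of hen.

Delete kit (two children — replace with in-order successor).
After deletion, boa's parent is dog.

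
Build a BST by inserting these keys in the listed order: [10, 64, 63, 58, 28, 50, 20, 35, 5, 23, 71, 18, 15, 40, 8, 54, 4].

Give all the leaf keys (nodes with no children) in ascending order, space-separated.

Insert 10: tree is empty, so 10 becomes the root.
Insert 64: 64 > 10 → go right. Place as right child of 10.
Insert 63: 63 > 10 → go right; 63 < 64 → go left. Place as left child of 64.
Insert 58: 58 > 10 → go right; 58 < 64 → go left; 58 < 63 → go left. Place as left child of 63.
Insert 28: 28 > 10 → go right; 28 < 64 → go left; 28 < 63 → go left; 28 < 58 → go left. Place as left child of 58.
Insert 50: 50 > 10 → go right; 50 < 64 → go left; 50 < 63 → go left; 50 < 58 → go left; 50 > 28 → go right. Place as right child of 28.
Insert 20: 20 > 10 → go right; 20 < 64 → go left; 20 < 63 → go left; 20 < 58 → go left; 20 < 28 → go left. Place as left child of 28.
Insert 35: 35 > 10 → go right; 35 < 64 → go left; 35 < 63 → go left; 35 < 58 → go left; 35 > 28 → go right; 35 < 50 → go left. Place as left child of 50.
Insert 5: 5 < 10 → go left. Place as left child of 10.
Insert 23: 23 > 10 → go right; 23 < 64 → go left; 23 < 63 → go left; 23 < 58 → go left; 23 < 28 → go left; 23 > 20 → go right. Place as right child of 20.
Insert 71: 71 > 10 → go right; 71 > 64 → go right. Place as right child of 64.
Insert 18: 18 > 10 → go right; 18 < 64 → go left; 18 < 63 → go left; 18 < 58 → go left; 18 < 28 → go left; 18 < 20 → go left. Place as left child of 20.
Insert 15: 15 > 10 → go right; 15 < 64 → go left; 15 < 63 → go left; 15 < 58 → go left; 15 < 28 → go left; 15 < 20 → go left; 15 < 18 → go left. Place as left child of 18.
Insert 40: 40 > 10 → go right; 40 < 64 → go left; 40 < 63 → go left; 40 < 58 → go left; 40 > 28 → go right; 40 < 50 → go left; 40 > 35 → go right. Place as right child of 35.
Insert 8: 8 < 10 → go left; 8 > 5 → go right. Place as right child of 5.
Insert 54: 54 > 10 → go right; 54 < 64 → go left; 54 < 63 → go left; 54 < 58 → go left; 54 > 28 → go right; 54 > 50 → go right. Place as right child of 50.
Insert 4: 4 < 10 → go left; 4 < 5 → go left. Place as left child of 5.

4 8 15 23 40 54 71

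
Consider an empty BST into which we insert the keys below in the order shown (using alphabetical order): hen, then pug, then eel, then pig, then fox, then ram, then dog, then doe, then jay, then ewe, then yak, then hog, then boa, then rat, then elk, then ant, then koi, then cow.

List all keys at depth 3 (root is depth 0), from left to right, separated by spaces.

doe ewe jay yak

Resulting structure (node: left, right):
  hen: L=eel, R=pug
  pug: L=pig, R=ram
  eel: L=dog, R=fox
  pig: L=jay, R=–
  fox: L=ewe, R=–
  ram: L=–, R=yak
  dog: L=doe, R=–
  doe: L=boa, R=–
  jay: L=hog, R=koi
  ewe: L=elk, R=–
  yak: L=rat, R=–
  hog: L=–, R=–
  boa: L=ant, R=cow
  rat: L=–, R=–
  elk: L=–, R=–
  ant: L=–, R=–
  koi: L=–, R=–
  cow: L=–, R=–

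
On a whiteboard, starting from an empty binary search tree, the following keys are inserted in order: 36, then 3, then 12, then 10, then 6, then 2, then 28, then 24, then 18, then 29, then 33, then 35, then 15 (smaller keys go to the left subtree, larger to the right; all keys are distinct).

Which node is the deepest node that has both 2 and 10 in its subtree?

3

Insert 36: tree is empty, so 36 becomes the root.
Insert 3: 3 < 36 → go left. Place as left child of 36.
Insert 12: 12 < 36 → go left; 12 > 3 → go right. Place as right child of 3.
Insert 10: 10 < 36 → go left; 10 > 3 → go right; 10 < 12 → go left. Place as left child of 12.
Insert 6: 6 < 36 → go left; 6 > 3 → go right; 6 < 12 → go left; 6 < 10 → go left. Place as left child of 10.
Insert 2: 2 < 36 → go left; 2 < 3 → go left. Place as left child of 3.
Insert 28: 28 < 36 → go left; 28 > 3 → go right; 28 > 12 → go right. Place as right child of 12.
Insert 24: 24 < 36 → go left; 24 > 3 → go right; 24 > 12 → go right; 24 < 28 → go left. Place as left child of 28.
Insert 18: 18 < 36 → go left; 18 > 3 → go right; 18 > 12 → go right; 18 < 28 → go left; 18 < 24 → go left. Place as left child of 24.
Insert 29: 29 < 36 → go left; 29 > 3 → go right; 29 > 12 → go right; 29 > 28 → go right. Place as right child of 28.
Insert 33: 33 < 36 → go left; 33 > 3 → go right; 33 > 12 → go right; 33 > 28 → go right; 33 > 29 → go right. Place as right child of 29.
Insert 35: 35 < 36 → go left; 35 > 3 → go right; 35 > 12 → go right; 35 > 28 → go right; 35 > 29 → go right; 35 > 33 → go right. Place as right child of 33.
Insert 15: 15 < 36 → go left; 15 > 3 → go right; 15 > 12 → go right; 15 < 28 → go left; 15 < 24 → go left; 15 < 18 → go left. Place as left child of 18.

Path to 2: 36 → 3 → 2
Path to 10: 36 → 3 → 12 → 10
The paths share a prefix ending at 3, then split left and right.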